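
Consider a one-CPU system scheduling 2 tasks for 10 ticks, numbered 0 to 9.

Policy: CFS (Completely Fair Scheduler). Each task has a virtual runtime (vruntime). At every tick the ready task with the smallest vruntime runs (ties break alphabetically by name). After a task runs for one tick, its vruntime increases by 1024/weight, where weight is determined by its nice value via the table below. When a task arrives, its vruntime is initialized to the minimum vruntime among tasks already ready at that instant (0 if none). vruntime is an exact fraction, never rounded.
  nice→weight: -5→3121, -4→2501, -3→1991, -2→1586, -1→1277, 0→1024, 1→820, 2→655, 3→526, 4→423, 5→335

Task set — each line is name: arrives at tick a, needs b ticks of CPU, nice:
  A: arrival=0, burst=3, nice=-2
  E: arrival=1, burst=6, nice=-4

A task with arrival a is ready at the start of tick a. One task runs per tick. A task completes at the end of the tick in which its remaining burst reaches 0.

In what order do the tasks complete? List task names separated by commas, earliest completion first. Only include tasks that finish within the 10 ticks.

t=0: vr[A=0] → run A
t=1: vr[A=512/793 E=512/793] → run A
t=2: vr[A=1024/793 E=512/793] → run E
t=3: vr[A=1024/793 E=34304/32513] → run E
t=4: vr[A=1024/793 E=47616/32513] → run A
t=5: vr[E=47616/32513] → run E
t=6: vr[E=60928/32513] → run E
t=7: vr[E=74240/32513] → run E
t=8: vr[E=87552/32513] → run E
t=9: (idle)

completion order = A, E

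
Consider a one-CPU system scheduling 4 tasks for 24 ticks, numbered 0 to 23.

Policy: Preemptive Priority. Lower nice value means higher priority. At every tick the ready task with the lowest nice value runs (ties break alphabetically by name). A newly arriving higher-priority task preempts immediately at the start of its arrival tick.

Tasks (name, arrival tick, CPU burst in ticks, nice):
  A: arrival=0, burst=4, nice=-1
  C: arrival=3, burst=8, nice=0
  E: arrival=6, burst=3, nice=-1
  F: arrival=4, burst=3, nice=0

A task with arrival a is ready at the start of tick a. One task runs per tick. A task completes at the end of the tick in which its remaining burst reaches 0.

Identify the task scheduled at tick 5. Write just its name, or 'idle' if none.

running at tick 5 = C

t=0: ready={A} → run A
t=1: ready={A} → run A
t=2: ready={A} → run A
t=3: ready={A,C} → run A
t=4: ready={C,F} → run C
t=5: ready={C,F} → run C
t=6: ready={C,E,F} → run E
t=7: ready={C,E,F} → run E
t=8: ready={C,E,F} → run E
t=9: ready={C,F} → run C
t=10: ready={C,F} → run C
t=11: ready={C,F} → run C
t=12: ready={C,F} → run C
t=13: ready={C,F} → run C
t=14: ready={C,F} → run C
t=15: ready={F} → run F
t=16: ready={F} → run F
t=17: ready={F} → run F
t=18: (idle)
t=19: (idle)
t=20: (idle)
t=21: (idle)
t=22: (idle)
t=23: (idle)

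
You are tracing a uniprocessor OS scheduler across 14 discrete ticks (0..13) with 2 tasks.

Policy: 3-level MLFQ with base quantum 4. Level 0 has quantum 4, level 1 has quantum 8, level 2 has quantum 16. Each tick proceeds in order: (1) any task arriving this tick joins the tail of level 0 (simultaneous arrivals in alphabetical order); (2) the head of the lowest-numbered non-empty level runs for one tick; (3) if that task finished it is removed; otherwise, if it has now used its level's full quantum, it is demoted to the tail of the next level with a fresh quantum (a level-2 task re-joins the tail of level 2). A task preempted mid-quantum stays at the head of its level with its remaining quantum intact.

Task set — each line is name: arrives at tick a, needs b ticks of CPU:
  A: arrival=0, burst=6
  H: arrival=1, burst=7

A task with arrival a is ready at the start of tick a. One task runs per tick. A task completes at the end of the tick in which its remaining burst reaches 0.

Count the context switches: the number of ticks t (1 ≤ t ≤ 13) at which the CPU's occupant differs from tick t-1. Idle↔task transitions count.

context switches = 4

t=0: L0/L1/L2 = A/-/- → run A
t=1: L0/L1/L2 = AH/-/- → run A
t=2: L0/L1/L2 = AH/-/- → run A
t=3: L0/L1/L2 = AH/-/- → run A
t=4: L0/L1/L2 = H/A/- → run H
t=5: L0/L1/L2 = H/A/- → run H
t=6: L0/L1/L2 = H/A/- → run H
t=7: L0/L1/L2 = H/A/- → run H
t=8: L0/L1/L2 = -/AH/- → run A
t=9: L0/L1/L2 = -/AH/- → run A
t=10: L0/L1/L2 = -/H/- → run H
t=11: L0/L1/L2 = -/H/- → run H
t=12: L0/L1/L2 = -/H/- → run H
t=13: (idle)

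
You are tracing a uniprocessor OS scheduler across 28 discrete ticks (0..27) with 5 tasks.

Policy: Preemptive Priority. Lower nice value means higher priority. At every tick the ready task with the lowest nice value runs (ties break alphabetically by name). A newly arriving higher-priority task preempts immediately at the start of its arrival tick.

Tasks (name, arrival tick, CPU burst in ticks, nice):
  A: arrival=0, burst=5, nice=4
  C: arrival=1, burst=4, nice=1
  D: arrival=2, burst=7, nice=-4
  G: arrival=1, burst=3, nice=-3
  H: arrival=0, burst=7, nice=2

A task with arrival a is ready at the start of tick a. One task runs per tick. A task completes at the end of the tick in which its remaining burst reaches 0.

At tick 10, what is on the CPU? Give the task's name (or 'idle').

t=0: ready={A,H} → run H
t=1: ready={A,C,G,H} → run G
t=2: ready={A,C,D,G,H} → run D
t=3: ready={A,C,D,G,H} → run D
t=4: ready={A,C,D,G,H} → run D
t=5: ready={A,C,D,G,H} → run D
t=6: ready={A,C,D,G,H} → run D
t=7: ready={A,C,D,G,H} → run D
t=8: ready={A,C,D,G,H} → run D
t=9: ready={A,C,G,H} → run G
t=10: ready={A,C,G,H} → run G
t=11: ready={A,C,H} → run C
t=12: ready={A,C,H} → run C
t=13: ready={A,C,H} → run C
t=14: ready={A,C,H} → run C
t=15: ready={A,H} → run H
t=16: ready={A,H} → run H
t=17: ready={A,H} → run H
t=18: ready={A,H} → run H
t=19: ready={A,H} → run H
t=20: ready={A,H} → run H
t=21: ready={A} → run A
t=22: ready={A} → run A
t=23: ready={A} → run A
t=24: ready={A} → run A
t=25: ready={A} → run A
t=26: (idle)
t=27: (idle)

running at tick 10 = G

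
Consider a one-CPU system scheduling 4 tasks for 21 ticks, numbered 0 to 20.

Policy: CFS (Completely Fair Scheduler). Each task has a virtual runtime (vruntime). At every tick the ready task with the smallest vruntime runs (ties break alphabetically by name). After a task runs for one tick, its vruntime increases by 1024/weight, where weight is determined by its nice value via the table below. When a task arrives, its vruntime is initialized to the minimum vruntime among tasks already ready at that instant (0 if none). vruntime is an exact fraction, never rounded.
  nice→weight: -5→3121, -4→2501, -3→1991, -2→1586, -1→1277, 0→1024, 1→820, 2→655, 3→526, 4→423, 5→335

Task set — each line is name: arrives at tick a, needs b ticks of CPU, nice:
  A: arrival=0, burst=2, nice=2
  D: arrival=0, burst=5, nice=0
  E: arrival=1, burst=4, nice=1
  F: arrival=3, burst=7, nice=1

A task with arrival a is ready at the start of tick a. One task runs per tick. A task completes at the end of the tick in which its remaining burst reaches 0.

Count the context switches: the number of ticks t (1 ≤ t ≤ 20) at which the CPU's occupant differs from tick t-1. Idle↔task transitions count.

context switches = 15

t=0: vr[A=0 D=0] → run A
t=1: vr[A=1024/655 D=0 E=0] → run D
t=2: vr[A=1024/655 D=1 E=0] → run E
t=3: vr[A=1024/655 D=1 E=256/205 F=1] → run D
t=4: vr[A=1024/655 D=2 E=256/205 F=1] → run F
t=5: vr[A=1024/655 D=2 E=256/205 F=461/205] → run E
t=6: vr[A=1024/655 D=2 E=512/205 F=461/205] → run A
t=7: vr[D=2 E=512/205 F=461/205] → run D
t=8: vr[D=3 E=512/205 F=461/205] → run F
t=9: vr[D=3 E=512/205 F=717/205] → run E
t=10: vr[D=3 E=768/205 F=717/205] → run D
t=11: vr[D=4 E=768/205 F=717/205] → run F
t=12: vr[D=4 E=768/205 F=973/205] → run E
t=13: vr[D=4 F=973/205] → run D
t=14: vr[F=973/205] → run F
t=15: vr[F=1229/205] → run F
t=16: vr[F=297/41] → run F
t=17: vr[F=1741/205] → run F
t=18: (idle)
t=19: (idle)
t=20: (idle)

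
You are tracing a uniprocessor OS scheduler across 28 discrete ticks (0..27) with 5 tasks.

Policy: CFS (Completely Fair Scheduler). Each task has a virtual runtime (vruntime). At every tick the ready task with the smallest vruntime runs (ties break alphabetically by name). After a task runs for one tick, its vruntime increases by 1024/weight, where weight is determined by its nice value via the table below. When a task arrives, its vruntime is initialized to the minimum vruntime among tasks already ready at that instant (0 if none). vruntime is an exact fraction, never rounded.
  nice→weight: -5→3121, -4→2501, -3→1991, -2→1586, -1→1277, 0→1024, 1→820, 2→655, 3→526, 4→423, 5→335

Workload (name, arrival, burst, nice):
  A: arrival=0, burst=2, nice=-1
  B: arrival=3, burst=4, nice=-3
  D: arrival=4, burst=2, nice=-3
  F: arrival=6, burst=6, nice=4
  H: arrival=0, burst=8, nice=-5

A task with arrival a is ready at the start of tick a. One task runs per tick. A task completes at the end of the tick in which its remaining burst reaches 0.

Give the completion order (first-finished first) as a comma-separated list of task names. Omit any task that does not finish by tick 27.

t=0: vr[A=0 H=0] → run A
t=1: vr[A=1024/1277 H=0] → run H
t=2: vr[A=1024/1277 H=1024/3121] → run H
t=3: vr[A=1024/1277 B=2048/3121 H=2048/3121] → run B
t=4: vr[A=1024/1277 B=7273472/6213911 D=2048/3121 H=2048/3121] → run D
t=5: vr[A=1024/1277 B=7273472/6213911 D=7273472/6213911 H=2048/3121] → run H
t=6: vr[A=1024/1277 B=7273472/6213911 D=7273472/6213911 F=1024/1277 H=3072/3121] → run A
t=7: vr[B=7273472/6213911 D=7273472/6213911 F=1024/1277 H=3072/3121] → run F
t=8: vr[B=7273472/6213911 D=7273472/6213911 F=1740800/540171 H=3072/3121] → run H
t=9: vr[B=7273472/6213911 D=7273472/6213911 F=1740800/540171 H=4096/3121] → run B
t=10: vr[B=10469376/6213911 D=7273472/6213911 F=1740800/540171 H=4096/3121] → run D
t=11: vr[B=10469376/6213911 F=1740800/540171 H=4096/3121] → run H
t=12: vr[B=10469376/6213911 F=1740800/540171 H=5120/3121] → run H
t=13: vr[B=10469376/6213911 F=1740800/540171 H=6144/3121] → run B
t=14: vr[B=13665280/6213911 F=1740800/540171 H=6144/3121] → run H
t=15: vr[B=13665280/6213911 F=1740800/540171 H=7168/3121] → run B
t=16: vr[F=1740800/540171 H=7168/3121] → run H
t=17: vr[F=1740800/540171] → run F
t=18: vr[F=3048448/540171] → run F
t=19: vr[F=1452032/180057] → run F
t=20: vr[F=5663744/540171] → run F
t=21: vr[F=6971392/540171] → run F
t=22: (idle)
t=23: (idle)
t=24: (idle)
t=25: (idle)
t=26: (idle)
t=27: (idle)

completion order = A, D, B, H, F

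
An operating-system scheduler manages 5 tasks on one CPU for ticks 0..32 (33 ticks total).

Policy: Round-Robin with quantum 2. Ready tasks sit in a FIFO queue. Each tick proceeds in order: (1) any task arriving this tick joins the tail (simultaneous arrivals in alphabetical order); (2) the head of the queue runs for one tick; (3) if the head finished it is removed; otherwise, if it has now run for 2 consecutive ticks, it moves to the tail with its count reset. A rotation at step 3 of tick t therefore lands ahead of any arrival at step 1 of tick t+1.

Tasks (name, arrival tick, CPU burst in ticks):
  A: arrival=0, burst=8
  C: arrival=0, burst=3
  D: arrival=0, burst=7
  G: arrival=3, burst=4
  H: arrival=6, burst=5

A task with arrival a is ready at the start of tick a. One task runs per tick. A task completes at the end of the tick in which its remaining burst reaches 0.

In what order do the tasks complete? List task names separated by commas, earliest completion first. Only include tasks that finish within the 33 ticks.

t=0: queue=[A,C,D] q_used=0 → run A
t=1: queue=[A,C,D] q_used=1 → run A
t=2: queue=[C,D,A] q_used=0 → run C
t=3: queue=[C,D,A,G] q_used=1 → run C
t=4: queue=[D,A,G,C] q_used=0 → run D
t=5: queue=[D,A,G,C] q_used=1 → run D
t=6: queue=[A,G,C,D,H] q_used=0 → run A
t=7: queue=[A,G,C,D,H] q_used=1 → run A
t=8: queue=[G,C,D,H,A] q_used=0 → run G
t=9: queue=[G,C,D,H,A] q_used=1 → run G
t=10: queue=[C,D,H,A,G] q_used=0 → run C
t=11: queue=[D,H,A,G] q_used=0 → run D
t=12: queue=[D,H,A,G] q_used=1 → run D
t=13: queue=[H,A,G,D] q_used=0 → run H
t=14: queue=[H,A,G,D] q_used=1 → run H
t=15: queue=[A,G,D,H] q_used=0 → run A
t=16: queue=[A,G,D,H] q_used=1 → run A
t=17: queue=[G,D,H,A] q_used=0 → run G
t=18: queue=[G,D,H,A] q_used=1 → run G
t=19: queue=[D,H,A] q_used=0 → run D
t=20: queue=[D,H,A] q_used=1 → run D
t=21: queue=[H,A,D] q_used=0 → run H
t=22: queue=[H,A,D] q_used=1 → run H
t=23: queue=[A,D,H] q_used=0 → run A
t=24: queue=[A,D,H] q_used=1 → run A
t=25: queue=[D,H] q_used=0 → run D
t=26: queue=[H] q_used=0 → run H
t=27: (idle)
t=28: (idle)
t=29: (idle)
t=30: (idle)
t=31: (idle)
t=32: (idle)

completion order = C, G, A, D, H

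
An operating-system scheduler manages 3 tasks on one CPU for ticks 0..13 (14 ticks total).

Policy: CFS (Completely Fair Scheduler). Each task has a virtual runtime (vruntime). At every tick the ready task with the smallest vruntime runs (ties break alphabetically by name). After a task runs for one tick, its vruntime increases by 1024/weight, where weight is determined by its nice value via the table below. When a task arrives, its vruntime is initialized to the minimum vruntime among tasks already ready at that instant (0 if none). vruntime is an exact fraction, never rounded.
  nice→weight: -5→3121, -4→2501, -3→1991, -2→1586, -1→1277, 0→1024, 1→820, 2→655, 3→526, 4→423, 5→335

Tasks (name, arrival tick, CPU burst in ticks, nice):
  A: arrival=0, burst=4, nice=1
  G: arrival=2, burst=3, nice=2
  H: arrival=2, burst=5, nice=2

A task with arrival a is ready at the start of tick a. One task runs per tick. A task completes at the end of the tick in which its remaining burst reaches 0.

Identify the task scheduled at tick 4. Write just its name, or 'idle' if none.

t=0: vr[A=0] → run A
t=1: vr[A=256/205] → run A
t=2: vr[A=512/205 G=512/205 H=512/205] → run A
t=3: vr[A=768/205 G=512/205 H=512/205] → run G
t=4: vr[A=768/205 G=109056/26855 H=512/205] → run H
t=5: vr[A=768/205 G=109056/26855 H=109056/26855] → run A
t=6: vr[G=109056/26855 H=109056/26855] → run G
t=7: vr[G=30208/5371 H=109056/26855] → run H
t=8: vr[G=30208/5371 H=30208/5371] → run G
t=9: vr[H=30208/5371] → run H
t=10: vr[H=193024/26855] → run H
t=11: vr[H=235008/26855] → run H
t=12: (idle)
t=13: (idle)

running at tick 4 = H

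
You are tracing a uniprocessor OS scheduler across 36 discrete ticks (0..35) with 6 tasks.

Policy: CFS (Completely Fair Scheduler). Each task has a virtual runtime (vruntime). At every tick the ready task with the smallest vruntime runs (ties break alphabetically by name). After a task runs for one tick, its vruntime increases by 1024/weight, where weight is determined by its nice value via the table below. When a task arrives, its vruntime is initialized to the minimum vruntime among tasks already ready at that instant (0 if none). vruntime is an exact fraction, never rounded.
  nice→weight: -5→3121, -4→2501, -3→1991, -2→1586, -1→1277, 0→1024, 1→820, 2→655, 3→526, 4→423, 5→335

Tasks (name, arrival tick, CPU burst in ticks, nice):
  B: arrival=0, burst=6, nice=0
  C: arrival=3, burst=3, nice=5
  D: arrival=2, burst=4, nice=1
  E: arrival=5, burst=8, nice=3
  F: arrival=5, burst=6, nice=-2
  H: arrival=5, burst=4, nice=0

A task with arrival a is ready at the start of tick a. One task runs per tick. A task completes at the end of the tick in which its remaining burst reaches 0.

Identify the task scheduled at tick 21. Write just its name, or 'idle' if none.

t=0: vr[B=0] → run B
t=1: vr[B=1] → run B
t=2: vr[B=2 D=2] → run B
t=3: vr[B=3 C=2 D=2] → run C
t=4: vr[B=3 C=1694/335 D=2] → run D
t=5: vr[B=3 C=1694/335 D=666/205 E=3 F=3 H=3] → run B
t=6: vr[B=4 C=1694/335 D=666/205 E=3 F=3 H=3] → run E
t=7: vr[B=4 C=1694/335 D=666/205 E=1301/263 F=3 H=3] → run F
t=8: vr[B=4 C=1694/335 D=666/205 E=1301/263 F=2891/793 H=3] → run H
t=9: vr[B=4 C=1694/335 D=666/205 E=1301/263 F=2891/793 H=4] → run D
t=10: vr[B=4 C=1694/335 D=922/205 E=1301/263 F=2891/793 H=4] → run F
t=11: vr[B=4 C=1694/335 D=922/205 E=1301/263 F=3403/793 H=4] → run B
t=12: vr[B=5 C=1694/335 D=922/205 E=1301/263 F=3403/793 H=4] → run H
t=13: vr[B=5 C=1694/335 D=922/205 E=1301/263 F=3403/793 H=5] → run F
t=14: vr[B=5 C=1694/335 D=922/205 E=1301/263 F=3915/793 H=5] → run D
t=15: vr[B=5 C=1694/335 D=1178/205 E=1301/263 F=3915/793 H=5] → run F
t=16: vr[B=5 C=1694/335 D=1178/205 E=1301/263 F=4427/793 H=5] → run E
t=17: vr[B=5 C=1694/335 D=1178/205 E=1813/263 F=4427/793 H=5] → run B
t=18: vr[C=1694/335 D=1178/205 E=1813/263 F=4427/793 H=5] → run H
t=19: vr[C=1694/335 D=1178/205 E=1813/263 F=4427/793 H=6] → run C
t=20: vr[C=2718/335 D=1178/205 E=1813/263 F=4427/793 H=6] → run F
t=21: vr[C=2718/335 D=1178/205 E=1813/263 F=4939/793 H=6] → run D
t=22: vr[C=2718/335 E=1813/263 F=4939/793 H=6] → run H
t=23: vr[C=2718/335 E=1813/263 F=4939/793] → run F
t=24: vr[C=2718/335 E=1813/263] → run E
t=25: vr[C=2718/335 E=2325/263] → run C
t=26: vr[E=2325/263] → run E
t=27: vr[E=2837/263] → run E
t=28: vr[E=3349/263] → run E
t=29: vr[E=3861/263] → run E
t=30: vr[E=4373/263] → run E
t=31: (idle)
t=32: (idle)
t=33: (idle)
t=34: (idle)
t=35: (idle)

running at tick 21 = D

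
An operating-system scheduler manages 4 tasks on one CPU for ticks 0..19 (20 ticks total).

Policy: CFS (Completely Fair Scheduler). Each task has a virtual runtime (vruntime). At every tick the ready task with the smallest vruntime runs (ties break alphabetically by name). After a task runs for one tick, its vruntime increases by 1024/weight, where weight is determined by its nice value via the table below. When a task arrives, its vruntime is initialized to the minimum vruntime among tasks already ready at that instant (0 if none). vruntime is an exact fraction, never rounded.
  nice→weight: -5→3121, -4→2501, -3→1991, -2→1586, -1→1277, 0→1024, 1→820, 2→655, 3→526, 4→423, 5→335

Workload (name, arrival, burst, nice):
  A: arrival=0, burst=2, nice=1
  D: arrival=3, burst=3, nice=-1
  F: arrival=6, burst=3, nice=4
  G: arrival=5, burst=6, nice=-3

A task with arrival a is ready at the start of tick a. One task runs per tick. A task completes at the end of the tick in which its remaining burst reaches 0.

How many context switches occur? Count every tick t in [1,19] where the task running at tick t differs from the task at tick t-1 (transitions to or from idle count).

context switches = 8

t=0: vr[A=0] → run A
t=1: vr[A=256/205] → run A
t=2: (idle)
t=3: vr[D=0] → run D
t=4: vr[D=1024/1277] → run D
t=5: vr[D=2048/1277 G=2048/1277] → run D
t=6: vr[F=2048/1277 G=2048/1277] → run F
t=7: vr[F=2173952/540171 G=2048/1277] → run G
t=8: vr[F=2173952/540171 G=5385216/2542507] → run G
t=9: vr[F=2173952/540171 G=6692864/2542507] → run G
t=10: vr[F=2173952/540171 G=8000512/2542507] → run G
t=11: vr[F=2173952/540171 G=9308160/2542507] → run G
t=12: vr[F=2173952/540171 G=10615808/2542507] → run F
t=13: vr[F=3481600/540171 G=10615808/2542507] → run G
t=14: vr[F=3481600/540171] → run F
t=15: (idle)
t=16: (idle)
t=17: (idle)
t=18: (idle)
t=19: (idle)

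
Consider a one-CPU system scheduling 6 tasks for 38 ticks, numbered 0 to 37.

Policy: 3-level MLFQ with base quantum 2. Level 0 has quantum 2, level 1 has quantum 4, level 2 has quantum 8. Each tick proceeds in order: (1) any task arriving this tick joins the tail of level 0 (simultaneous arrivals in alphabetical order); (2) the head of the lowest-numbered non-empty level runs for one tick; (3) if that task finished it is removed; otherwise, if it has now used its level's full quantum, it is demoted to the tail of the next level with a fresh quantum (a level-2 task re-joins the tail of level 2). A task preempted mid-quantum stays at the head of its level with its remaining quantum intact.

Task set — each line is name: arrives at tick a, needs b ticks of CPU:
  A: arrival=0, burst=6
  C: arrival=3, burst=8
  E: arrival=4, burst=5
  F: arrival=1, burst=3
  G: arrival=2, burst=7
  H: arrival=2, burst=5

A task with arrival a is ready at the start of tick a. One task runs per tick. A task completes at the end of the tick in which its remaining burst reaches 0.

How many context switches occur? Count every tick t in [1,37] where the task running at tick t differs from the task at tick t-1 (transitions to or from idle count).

t=0: L0/L1/L2 = A/-/- → run A
t=1: L0/L1/L2 = AF/-/- → run A
t=2: L0/L1/L2 = FGH/A/- → run F
t=3: L0/L1/L2 = FGHC/A/- → run F
t=4: L0/L1/L2 = GHCE/AF/- → run G
t=5: L0/L1/L2 = GHCE/AF/- → run G
t=6: L0/L1/L2 = HCE/AFG/- → run H
t=7: L0/L1/L2 = HCE/AFG/- → run H
t=8: L0/L1/L2 = CE/AFGH/- → run C
t=9: L0/L1/L2 = CE/AFGH/- → run C
t=10: L0/L1/L2 = E/AFGHC/- → run E
t=11: L0/L1/L2 = E/AFGHC/- → run E
t=12: L0/L1/L2 = -/AFGHCE/- → run A
t=13: L0/L1/L2 = -/AFGHCE/- → run A
t=14: L0/L1/L2 = -/AFGHCE/- → run A
t=15: L0/L1/L2 = -/AFGHCE/- → run A
t=16: L0/L1/L2 = -/FGHCE/- → run F
t=17: L0/L1/L2 = -/GHCE/- → run G
t=18: L0/L1/L2 = -/GHCE/- → run G
t=19: L0/L1/L2 = -/GHCE/- → run G
t=20: L0/L1/L2 = -/GHCE/- → run G
t=21: L0/L1/L2 = -/HCE/G → run H
t=22: L0/L1/L2 = -/HCE/G → run H
t=23: L0/L1/L2 = -/HCE/G → run H
t=24: L0/L1/L2 = -/CE/G → run C
t=25: L0/L1/L2 = -/CE/G → run C
t=26: L0/L1/L2 = -/CE/G → run C
t=27: L0/L1/L2 = -/CE/G → run C
t=28: L0/L1/L2 = -/E/GC → run E
t=29: L0/L1/L2 = -/E/GC → run E
t=30: L0/L1/L2 = -/E/GC → run E
t=31: L0/L1/L2 = -/-/GC → run G
t=32: L0/L1/L2 = -/-/C → run C
t=33: L0/L1/L2 = -/-/C → run C
t=34: (idle)
t=35: (idle)
t=36: (idle)
t=37: (idle)

context switches = 14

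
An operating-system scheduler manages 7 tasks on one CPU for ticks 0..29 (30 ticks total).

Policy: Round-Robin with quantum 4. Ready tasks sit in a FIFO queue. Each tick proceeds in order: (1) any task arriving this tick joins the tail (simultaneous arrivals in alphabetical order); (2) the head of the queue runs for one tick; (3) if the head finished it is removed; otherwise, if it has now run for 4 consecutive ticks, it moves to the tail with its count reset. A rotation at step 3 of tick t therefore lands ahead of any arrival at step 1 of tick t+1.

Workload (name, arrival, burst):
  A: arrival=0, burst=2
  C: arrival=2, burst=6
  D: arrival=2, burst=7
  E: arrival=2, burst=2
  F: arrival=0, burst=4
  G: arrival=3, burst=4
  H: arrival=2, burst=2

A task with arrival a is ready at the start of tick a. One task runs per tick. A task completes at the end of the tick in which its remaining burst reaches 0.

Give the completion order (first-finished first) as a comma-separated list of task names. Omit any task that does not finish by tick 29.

t=0: queue=[A,F] q_used=0 → run A
t=1: queue=[A,F] q_used=1 → run A
t=2: queue=[F,C,D,E,H] q_used=0 → run F
t=3: queue=[F,C,D,E,H,G] q_used=1 → run F
t=4: queue=[F,C,D,E,H,G] q_used=2 → run F
t=5: queue=[F,C,D,E,H,G] q_used=3 → run F
t=6: queue=[C,D,E,H,G] q_used=0 → run C
t=7: queue=[C,D,E,H,G] q_used=1 → run C
t=8: queue=[C,D,E,H,G] q_used=2 → run C
t=9: queue=[C,D,E,H,G] q_used=3 → run C
t=10: queue=[D,E,H,G,C] q_used=0 → run D
t=11: queue=[D,E,H,G,C] q_used=1 → run D
t=12: queue=[D,E,H,G,C] q_used=2 → run D
t=13: queue=[D,E,H,G,C] q_used=3 → run D
t=14: queue=[E,H,G,C,D] q_used=0 → run E
t=15: queue=[E,H,G,C,D] q_used=1 → run E
t=16: queue=[H,G,C,D] q_used=0 → run H
t=17: queue=[H,G,C,D] q_used=1 → run H
t=18: queue=[G,C,D] q_used=0 → run G
t=19: queue=[G,C,D] q_used=1 → run G
t=20: queue=[G,C,D] q_used=2 → run G
t=21: queue=[G,C,D] q_used=3 → run G
t=22: queue=[C,D] q_used=0 → run C
t=23: queue=[C,D] q_used=1 → run C
t=24: queue=[D] q_used=0 → run D
t=25: queue=[D] q_used=1 → run D
t=26: queue=[D] q_used=2 → run D
t=27: (idle)
t=28: (idle)
t=29: (idle)

completion order = A, F, E, H, G, C, D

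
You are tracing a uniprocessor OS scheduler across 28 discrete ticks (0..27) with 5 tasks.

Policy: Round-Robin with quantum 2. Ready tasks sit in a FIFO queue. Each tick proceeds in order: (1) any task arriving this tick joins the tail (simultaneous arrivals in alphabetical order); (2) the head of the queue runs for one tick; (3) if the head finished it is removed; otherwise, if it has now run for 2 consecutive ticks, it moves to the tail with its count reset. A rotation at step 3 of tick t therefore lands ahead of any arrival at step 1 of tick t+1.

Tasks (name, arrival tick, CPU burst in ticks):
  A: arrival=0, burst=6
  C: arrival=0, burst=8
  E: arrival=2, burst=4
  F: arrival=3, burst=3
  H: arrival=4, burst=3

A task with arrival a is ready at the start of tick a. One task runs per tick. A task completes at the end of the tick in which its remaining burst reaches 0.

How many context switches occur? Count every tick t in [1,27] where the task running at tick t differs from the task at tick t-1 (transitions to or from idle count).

t=0: queue=[A,C] q_used=0 → run A
t=1: queue=[A,C] q_used=1 → run A
t=2: queue=[C,A,E] q_used=0 → run C
t=3: queue=[C,A,E,F] q_used=1 → run C
t=4: queue=[A,E,F,C,H] q_used=0 → run A
t=5: queue=[A,E,F,C,H] q_used=1 → run A
t=6: queue=[E,F,C,H,A] q_used=0 → run E
t=7: queue=[E,F,C,H,A] q_used=1 → run E
t=8: queue=[F,C,H,A,E] q_used=0 → run F
t=9: queue=[F,C,H,A,E] q_used=1 → run F
t=10: queue=[C,H,A,E,F] q_used=0 → run C
t=11: queue=[C,H,A,E,F] q_used=1 → run C
t=12: queue=[H,A,E,F,C] q_used=0 → run H
t=13: queue=[H,A,E,F,C] q_used=1 → run H
t=14: queue=[A,E,F,C,H] q_used=0 → run A
t=15: queue=[A,E,F,C,H] q_used=1 → run A
t=16: queue=[E,F,C,H] q_used=0 → run E
t=17: queue=[E,F,C,H] q_used=1 → run E
t=18: queue=[F,C,H] q_used=0 → run F
t=19: queue=[C,H] q_used=0 → run C
t=20: queue=[C,H] q_used=1 → run C
t=21: queue=[H,C] q_used=0 → run H
t=22: queue=[C] q_used=0 → run C
t=23: queue=[C] q_used=1 → run C
t=24: (idle)
t=25: (idle)
t=26: (idle)
t=27: (idle)

context switches = 13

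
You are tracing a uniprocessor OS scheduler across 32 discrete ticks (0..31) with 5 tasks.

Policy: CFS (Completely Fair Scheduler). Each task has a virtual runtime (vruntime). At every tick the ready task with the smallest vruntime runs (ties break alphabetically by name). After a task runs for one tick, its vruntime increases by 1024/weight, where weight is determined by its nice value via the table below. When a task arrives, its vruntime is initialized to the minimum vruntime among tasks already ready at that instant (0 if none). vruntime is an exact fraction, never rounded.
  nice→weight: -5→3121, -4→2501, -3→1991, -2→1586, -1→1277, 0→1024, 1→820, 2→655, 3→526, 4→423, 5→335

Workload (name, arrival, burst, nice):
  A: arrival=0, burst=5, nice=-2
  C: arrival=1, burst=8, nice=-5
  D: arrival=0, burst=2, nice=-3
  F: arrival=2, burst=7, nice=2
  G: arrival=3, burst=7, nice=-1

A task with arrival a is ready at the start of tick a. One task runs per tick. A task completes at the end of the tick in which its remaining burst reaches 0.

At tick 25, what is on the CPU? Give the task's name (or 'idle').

running at tick 25 = G

t=0: vr[A=0 D=0] → run A
t=1: vr[A=512/793 C=0 D=0] → run C
t=2: vr[A=512/793 C=1024/3121 D=0 F=0] → run D
t=3: vr[A=512/793 C=1024/3121 D=1024/1991 F=0 G=0] → run F
t=4: vr[A=512/793 C=1024/3121 D=1024/1991 F=1024/655 G=0] → run G
t=5: vr[A=512/793 C=1024/3121 D=1024/1991 F=1024/655 G=1024/1277] → run C
t=6: vr[A=512/793 C=2048/3121 D=1024/1991 F=1024/655 G=1024/1277] → run D
t=7: vr[A=512/793 C=2048/3121 F=1024/655 G=1024/1277] → run A
t=8: vr[A=1024/793 C=2048/3121 F=1024/655 G=1024/1277] → run C
t=9: vr[A=1024/793 C=3072/3121 F=1024/655 G=1024/1277] → run G
t=10: vr[A=1024/793 C=3072/3121 F=1024/655 G=2048/1277] → run C
t=11: vr[A=1024/793 C=4096/3121 F=1024/655 G=2048/1277] → run A
t=12: vr[A=1536/793 C=4096/3121 F=1024/655 G=2048/1277] → run C
t=13: vr[A=1536/793 C=5120/3121 F=1024/655 G=2048/1277] → run F
t=14: vr[A=1536/793 C=5120/3121 F=2048/655 G=2048/1277] → run G
t=15: vr[A=1536/793 C=5120/3121 F=2048/655 G=3072/1277] → run C
t=16: vr[A=1536/793 C=6144/3121 F=2048/655 G=3072/1277] → run A
t=17: vr[A=2048/793 C=6144/3121 F=2048/655 G=3072/1277] → run C
t=18: vr[A=2048/793 C=7168/3121 F=2048/655 G=3072/1277] → run C
t=19: vr[A=2048/793 F=2048/655 G=3072/1277] → run G
t=20: vr[A=2048/793 F=2048/655 G=4096/1277] → run A
t=21: vr[F=2048/655 G=4096/1277] → run F
t=22: vr[F=3072/655 G=4096/1277] → run G
t=23: vr[F=3072/655 G=5120/1277] → run G
t=24: vr[F=3072/655 G=6144/1277] → run F
t=25: vr[F=4096/655 G=6144/1277] → run G
t=26: vr[F=4096/655] → run F
t=27: vr[F=1024/131] → run F
t=28: vr[F=6144/655] → run F
t=29: (idle)
t=30: (idle)
t=31: (idle)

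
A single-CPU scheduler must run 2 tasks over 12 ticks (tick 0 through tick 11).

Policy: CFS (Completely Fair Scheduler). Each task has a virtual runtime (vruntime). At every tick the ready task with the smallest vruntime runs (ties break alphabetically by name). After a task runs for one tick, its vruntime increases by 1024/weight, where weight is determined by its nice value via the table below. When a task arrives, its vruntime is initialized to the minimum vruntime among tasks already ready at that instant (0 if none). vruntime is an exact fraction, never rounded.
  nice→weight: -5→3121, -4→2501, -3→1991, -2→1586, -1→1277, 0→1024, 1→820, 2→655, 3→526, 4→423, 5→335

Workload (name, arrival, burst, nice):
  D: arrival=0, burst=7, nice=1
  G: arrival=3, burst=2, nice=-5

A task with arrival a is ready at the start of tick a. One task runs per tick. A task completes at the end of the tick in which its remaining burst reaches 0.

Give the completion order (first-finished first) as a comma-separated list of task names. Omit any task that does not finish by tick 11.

completion order = G, D

t=0: vr[D=0] → run D
t=1: vr[D=256/205] → run D
t=2: vr[D=512/205] → run D
t=3: vr[D=768/205 G=768/205] → run D
t=4: vr[D=1024/205 G=768/205] → run G
t=5: vr[D=1024/205 G=2606848/639805] → run G
t=6: vr[D=1024/205] → run D
t=7: vr[D=256/41] → run D
t=8: vr[D=1536/205] → run D
t=9: (idle)
t=10: (idle)
t=11: (idle)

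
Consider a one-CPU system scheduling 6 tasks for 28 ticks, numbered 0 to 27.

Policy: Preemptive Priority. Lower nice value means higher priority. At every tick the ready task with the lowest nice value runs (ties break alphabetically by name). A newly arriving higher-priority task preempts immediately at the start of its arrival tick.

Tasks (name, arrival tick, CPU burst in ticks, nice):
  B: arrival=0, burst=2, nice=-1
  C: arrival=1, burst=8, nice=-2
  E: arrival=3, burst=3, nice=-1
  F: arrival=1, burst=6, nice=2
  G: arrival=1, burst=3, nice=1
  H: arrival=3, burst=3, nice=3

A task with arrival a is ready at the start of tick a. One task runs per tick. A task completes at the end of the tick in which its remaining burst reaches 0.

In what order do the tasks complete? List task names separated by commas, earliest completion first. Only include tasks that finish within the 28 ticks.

completion order = C, B, E, G, F, H

t=0: ready={B} → run B
t=1: ready={B,C,F,G} → run C
t=2: ready={B,C,F,G} → run C
t=3: ready={B,C,E,F,G,H} → run C
t=4: ready={B,C,E,F,G,H} → run C
t=5: ready={B,C,E,F,G,H} → run C
t=6: ready={B,C,E,F,G,H} → run C
t=7: ready={B,C,E,F,G,H} → run C
t=8: ready={B,C,E,F,G,H} → run C
t=9: ready={B,E,F,G,H} → run B
t=10: ready={E,F,G,H} → run E
t=11: ready={E,F,G,H} → run E
t=12: ready={E,F,G,H} → run E
t=13: ready={F,G,H} → run G
t=14: ready={F,G,H} → run G
t=15: ready={F,G,H} → run G
t=16: ready={F,H} → run F
t=17: ready={F,H} → run F
t=18: ready={F,H} → run F
t=19: ready={F,H} → run F
t=20: ready={F,H} → run F
t=21: ready={F,H} → run F
t=22: ready={H} → run H
t=23: ready={H} → run H
t=24: ready={H} → run H
t=25: (idle)
t=26: (idle)
t=27: (idle)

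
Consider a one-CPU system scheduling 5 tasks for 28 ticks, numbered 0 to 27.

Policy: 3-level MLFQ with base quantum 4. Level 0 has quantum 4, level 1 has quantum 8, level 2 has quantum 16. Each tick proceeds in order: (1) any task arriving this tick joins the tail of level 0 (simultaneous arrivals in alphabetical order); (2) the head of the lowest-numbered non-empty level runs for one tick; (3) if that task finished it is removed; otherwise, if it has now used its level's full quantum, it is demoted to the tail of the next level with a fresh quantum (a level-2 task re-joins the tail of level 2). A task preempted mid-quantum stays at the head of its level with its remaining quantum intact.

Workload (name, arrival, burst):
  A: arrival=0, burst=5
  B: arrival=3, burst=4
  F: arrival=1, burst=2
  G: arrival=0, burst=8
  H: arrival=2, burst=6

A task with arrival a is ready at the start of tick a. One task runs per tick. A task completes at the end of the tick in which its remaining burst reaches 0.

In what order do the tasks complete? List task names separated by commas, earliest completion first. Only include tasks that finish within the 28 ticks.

t=0: L0/L1/L2 = AG/-/- → run A
t=1: L0/L1/L2 = AGF/-/- → run A
t=2: L0/L1/L2 = AGFH/-/- → run A
t=3: L0/L1/L2 = AGFHB/-/- → run A
t=4: L0/L1/L2 = GFHB/A/- → run G
t=5: L0/L1/L2 = GFHB/A/- → run G
t=6: L0/L1/L2 = GFHB/A/- → run G
t=7: L0/L1/L2 = GFHB/A/- → run G
t=8: L0/L1/L2 = FHB/AG/- → run F
t=9: L0/L1/L2 = FHB/AG/- → run F
t=10: L0/L1/L2 = HB/AG/- → run H
t=11: L0/L1/L2 = HB/AG/- → run H
t=12: L0/L1/L2 = HB/AG/- → run H
t=13: L0/L1/L2 = HB/AG/- → run H
t=14: L0/L1/L2 = B/AGH/- → run B
t=15: L0/L1/L2 = B/AGH/- → run B
t=16: L0/L1/L2 = B/AGH/- → run B
t=17: L0/L1/L2 = B/AGH/- → run B
t=18: L0/L1/L2 = -/AGH/- → run A
t=19: L0/L1/L2 = -/GH/- → run G
t=20: L0/L1/L2 = -/GH/- → run G
t=21: L0/L1/L2 = -/GH/- → run G
t=22: L0/L1/L2 = -/GH/- → run G
t=23: L0/L1/L2 = -/H/- → run H
t=24: L0/L1/L2 = -/H/- → run H
t=25: (idle)
t=26: (idle)
t=27: (idle)

completion order = F, B, A, G, H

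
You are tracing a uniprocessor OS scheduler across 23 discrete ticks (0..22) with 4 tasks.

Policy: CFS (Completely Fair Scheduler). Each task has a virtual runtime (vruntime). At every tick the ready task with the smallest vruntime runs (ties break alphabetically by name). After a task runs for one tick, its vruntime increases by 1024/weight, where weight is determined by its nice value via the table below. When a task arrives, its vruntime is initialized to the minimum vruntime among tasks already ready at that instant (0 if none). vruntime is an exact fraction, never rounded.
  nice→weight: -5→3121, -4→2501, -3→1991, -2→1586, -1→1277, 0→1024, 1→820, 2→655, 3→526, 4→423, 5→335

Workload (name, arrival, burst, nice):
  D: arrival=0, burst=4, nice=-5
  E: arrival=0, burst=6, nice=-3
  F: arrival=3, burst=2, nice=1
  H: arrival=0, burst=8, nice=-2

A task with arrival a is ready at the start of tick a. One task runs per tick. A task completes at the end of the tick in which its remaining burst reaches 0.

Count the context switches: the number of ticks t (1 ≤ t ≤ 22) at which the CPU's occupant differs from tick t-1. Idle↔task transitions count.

t=0: vr[D=0 E=0 H=0] → run D
t=1: vr[D=1024/3121 E=0 H=0] → run E
t=2: vr[D=1024/3121 E=1024/1991 H=0] → run H
t=3: vr[D=1024/3121 E=1024/1991 F=1024/3121 H=512/793] → run D
t=4: vr[D=2048/3121 E=1024/1991 F=1024/3121 H=512/793] → run F
t=5: vr[D=2048/3121 E=1024/1991 F=1008896/639805 H=512/793] → run E
t=6: vr[D=2048/3121 E=2048/1991 F=1008896/639805 H=512/793] → run H
t=7: vr[D=2048/3121 E=2048/1991 F=1008896/639805 H=1024/793] → run D
t=8: vr[D=3072/3121 E=2048/1991 F=1008896/639805 H=1024/793] → run D
t=9: vr[E=2048/1991 F=1008896/639805 H=1024/793] → run E
t=10: vr[E=3072/1991 F=1008896/639805 H=1024/793] → run H
t=11: vr[E=3072/1991 F=1008896/639805 H=1536/793] → run E
t=12: vr[E=4096/1991 F=1008896/639805 H=1536/793] → run F
t=13: vr[E=4096/1991 H=1536/793] → run H
t=14: vr[E=4096/1991 H=2048/793] → run E
t=15: vr[E=5120/1991 H=2048/793] → run E
t=16: vr[H=2048/793] → run H
t=17: vr[H=2560/793] → run H
t=18: vr[H=3072/793] → run H
t=19: vr[H=3584/793] → run H
t=20: (idle)
t=21: (idle)
t=22: (idle)

context switches = 15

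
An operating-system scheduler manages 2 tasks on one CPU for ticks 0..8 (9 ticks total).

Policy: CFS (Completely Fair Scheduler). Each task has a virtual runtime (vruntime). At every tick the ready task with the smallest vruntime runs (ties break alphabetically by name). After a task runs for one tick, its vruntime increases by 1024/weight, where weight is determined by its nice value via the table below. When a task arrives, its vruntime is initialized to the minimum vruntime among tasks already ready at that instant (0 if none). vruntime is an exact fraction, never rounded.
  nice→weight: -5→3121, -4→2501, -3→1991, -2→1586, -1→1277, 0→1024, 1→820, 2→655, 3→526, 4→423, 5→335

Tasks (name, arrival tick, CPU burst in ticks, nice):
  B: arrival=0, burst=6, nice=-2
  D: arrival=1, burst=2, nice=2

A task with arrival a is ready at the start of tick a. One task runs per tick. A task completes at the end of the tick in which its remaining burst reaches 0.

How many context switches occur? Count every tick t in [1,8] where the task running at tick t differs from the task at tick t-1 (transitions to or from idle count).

t=0: vr[B=0] → run B
t=1: vr[B=512/793 D=512/793] → run B
t=2: vr[B=1024/793 D=512/793] → run D
t=3: vr[B=1024/793 D=1147392/519415] → run B
t=4: vr[B=1536/793 D=1147392/519415] → run B
t=5: vr[B=2048/793 D=1147392/519415] → run D
t=6: vr[B=2048/793] → run B
t=7: vr[B=2560/793] → run B
t=8: (idle)

context switches = 5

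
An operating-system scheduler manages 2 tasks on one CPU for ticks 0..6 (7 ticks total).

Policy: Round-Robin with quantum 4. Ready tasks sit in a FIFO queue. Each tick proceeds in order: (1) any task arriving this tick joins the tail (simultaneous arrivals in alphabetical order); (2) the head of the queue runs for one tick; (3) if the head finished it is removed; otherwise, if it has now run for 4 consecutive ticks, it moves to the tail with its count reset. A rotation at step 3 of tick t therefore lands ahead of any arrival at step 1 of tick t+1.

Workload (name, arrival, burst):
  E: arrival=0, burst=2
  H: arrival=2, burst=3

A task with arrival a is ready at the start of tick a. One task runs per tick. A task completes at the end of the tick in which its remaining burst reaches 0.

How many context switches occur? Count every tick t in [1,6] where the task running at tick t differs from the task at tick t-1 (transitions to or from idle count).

t=0: queue=[E] q_used=0 → run E
t=1: queue=[E] q_used=1 → run E
t=2: queue=[H] q_used=0 → run H
t=3: queue=[H] q_used=1 → run H
t=4: queue=[H] q_used=2 → run H
t=5: (idle)
t=6: (idle)

context switches = 2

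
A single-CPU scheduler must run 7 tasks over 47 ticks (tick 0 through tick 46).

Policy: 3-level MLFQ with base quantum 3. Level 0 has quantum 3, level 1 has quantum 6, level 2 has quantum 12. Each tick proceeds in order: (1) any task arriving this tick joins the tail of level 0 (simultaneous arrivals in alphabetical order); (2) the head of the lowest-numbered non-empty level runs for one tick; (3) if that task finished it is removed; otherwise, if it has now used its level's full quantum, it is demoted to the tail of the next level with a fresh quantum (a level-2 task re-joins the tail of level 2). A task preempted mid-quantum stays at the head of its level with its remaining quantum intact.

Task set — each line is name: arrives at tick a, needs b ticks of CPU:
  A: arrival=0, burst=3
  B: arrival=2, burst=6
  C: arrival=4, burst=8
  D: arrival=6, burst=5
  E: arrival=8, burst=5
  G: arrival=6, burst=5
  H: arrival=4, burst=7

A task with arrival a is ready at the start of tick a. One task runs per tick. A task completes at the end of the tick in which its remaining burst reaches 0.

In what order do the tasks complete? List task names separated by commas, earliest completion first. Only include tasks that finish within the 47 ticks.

completion order = A, B, C, H, D, G, E

t=0: L0/L1/L2 = A/-/- → run A
t=1: L0/L1/L2 = A/-/- → run A
t=2: L0/L1/L2 = AB/-/- → run A
t=3: L0/L1/L2 = B/-/- → run B
t=4: L0/L1/L2 = BCH/-/- → run B
t=5: L0/L1/L2 = BCH/-/- → run B
t=6: L0/L1/L2 = CHDG/B/- → run C
t=7: L0/L1/L2 = CHDG/B/- → run C
t=8: L0/L1/L2 = CHDGE/B/- → run C
t=9: L0/L1/L2 = HDGE/BC/- → run H
t=10: L0/L1/L2 = HDGE/BC/- → run H
t=11: L0/L1/L2 = HDGE/BC/- → run H
t=12: L0/L1/L2 = DGE/BCH/- → run D
t=13: L0/L1/L2 = DGE/BCH/- → run D
t=14: L0/L1/L2 = DGE/BCH/- → run D
t=15: L0/L1/L2 = GE/BCHD/- → run G
t=16: L0/L1/L2 = GE/BCHD/- → run G
t=17: L0/L1/L2 = GE/BCHD/- → run G
t=18: L0/L1/L2 = E/BCHDG/- → run E
t=19: L0/L1/L2 = E/BCHDG/- → run E
t=20: L0/L1/L2 = E/BCHDG/- → run E
t=21: L0/L1/L2 = -/BCHDGE/- → run B
t=22: L0/L1/L2 = -/BCHDGE/- → run B
t=23: L0/L1/L2 = -/BCHDGE/- → run B
t=24: L0/L1/L2 = -/CHDGE/- → run C
t=25: L0/L1/L2 = -/CHDGE/- → run C
t=26: L0/L1/L2 = -/CHDGE/- → run C
t=27: L0/L1/L2 = -/CHDGE/- → run C
t=28: L0/L1/L2 = -/CHDGE/- → run C
t=29: L0/L1/L2 = -/HDGE/- → run H
t=30: L0/L1/L2 = -/HDGE/- → run H
t=31: L0/L1/L2 = -/HDGE/- → run H
t=32: L0/L1/L2 = -/HDGE/- → run H
t=33: L0/L1/L2 = -/DGE/- → run D
t=34: L0/L1/L2 = -/DGE/- → run D
t=35: L0/L1/L2 = -/GE/- → run G
t=36: L0/L1/L2 = -/GE/- → run G
t=37: L0/L1/L2 = -/E/- → run E
t=38: L0/L1/L2 = -/E/- → run E
t=39: (idle)
t=40: (idle)
t=41: (idle)
t=42: (idle)
t=43: (idle)
t=44: (idle)
t=45: (idle)
t=46: (idle)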